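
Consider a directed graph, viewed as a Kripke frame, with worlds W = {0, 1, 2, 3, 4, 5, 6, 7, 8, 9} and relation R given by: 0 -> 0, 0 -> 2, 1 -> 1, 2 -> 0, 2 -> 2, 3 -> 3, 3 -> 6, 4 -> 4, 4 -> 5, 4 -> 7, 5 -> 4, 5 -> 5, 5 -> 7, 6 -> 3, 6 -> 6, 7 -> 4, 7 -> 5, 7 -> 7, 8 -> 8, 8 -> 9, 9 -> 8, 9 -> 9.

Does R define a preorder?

Yes

Reflexive: yes — every world is R-related to itself.
Transitive: yes — every two-step R-path is closed by a direct edge.
So R is a preorder.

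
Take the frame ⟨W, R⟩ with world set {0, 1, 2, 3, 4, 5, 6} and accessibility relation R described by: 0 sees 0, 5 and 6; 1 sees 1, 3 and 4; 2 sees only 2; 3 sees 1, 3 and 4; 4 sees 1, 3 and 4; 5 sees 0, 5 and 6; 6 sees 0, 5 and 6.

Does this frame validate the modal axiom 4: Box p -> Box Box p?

By correspondence theory, 4 is valid on a frame iff R is transitive.
Transitive: yes — every two-step R-path is closed by a direct edge.

Yes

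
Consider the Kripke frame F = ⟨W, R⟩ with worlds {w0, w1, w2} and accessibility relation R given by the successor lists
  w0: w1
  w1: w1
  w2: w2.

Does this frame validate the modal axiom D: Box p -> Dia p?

Yes

The schema D characterises exactly the serial frames.
Serial: yes — every world has a successor (e.g. w0 R w1).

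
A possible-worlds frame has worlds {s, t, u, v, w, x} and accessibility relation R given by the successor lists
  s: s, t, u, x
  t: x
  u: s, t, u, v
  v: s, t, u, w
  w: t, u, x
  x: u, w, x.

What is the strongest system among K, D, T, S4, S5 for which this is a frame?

Serial (axiom D): yes — every world has a successor (e.g. s R s).
Reflexive (axiom T): no — t is not related to itself.
Transitive (axiom 4): no — s R u and u R v, but not s R v.
Euclidean (axiom 5): no — s R t and s R u, but not t R u.
So F validates K, D; T would additionally require R to be reflexive. The strongest is D.

D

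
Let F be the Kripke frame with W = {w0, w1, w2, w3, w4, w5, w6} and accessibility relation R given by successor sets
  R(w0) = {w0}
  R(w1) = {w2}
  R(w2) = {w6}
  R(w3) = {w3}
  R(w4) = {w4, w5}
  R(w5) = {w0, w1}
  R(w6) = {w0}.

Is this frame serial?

Serial: yes — every world has a successor (e.g. w0 R w0).

Yes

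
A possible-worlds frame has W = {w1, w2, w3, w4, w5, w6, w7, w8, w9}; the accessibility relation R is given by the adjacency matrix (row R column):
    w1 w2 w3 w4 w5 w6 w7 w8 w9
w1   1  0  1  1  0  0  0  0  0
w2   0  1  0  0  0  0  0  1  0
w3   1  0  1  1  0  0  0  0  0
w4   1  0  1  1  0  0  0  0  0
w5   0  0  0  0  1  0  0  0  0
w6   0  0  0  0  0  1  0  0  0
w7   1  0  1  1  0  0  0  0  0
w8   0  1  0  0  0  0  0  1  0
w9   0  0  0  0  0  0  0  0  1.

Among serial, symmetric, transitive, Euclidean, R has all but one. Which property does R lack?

Serial: yes — every world has a successor (e.g. w1 R w1).
Symmetric: no — w7 R w1 but not w1 R w7.
Transitive: yes — every two-step R-path is closed by a direct edge.
Euclidean: yes — any two successors of a common world are R-related.
Only symmetric fails.

symmetric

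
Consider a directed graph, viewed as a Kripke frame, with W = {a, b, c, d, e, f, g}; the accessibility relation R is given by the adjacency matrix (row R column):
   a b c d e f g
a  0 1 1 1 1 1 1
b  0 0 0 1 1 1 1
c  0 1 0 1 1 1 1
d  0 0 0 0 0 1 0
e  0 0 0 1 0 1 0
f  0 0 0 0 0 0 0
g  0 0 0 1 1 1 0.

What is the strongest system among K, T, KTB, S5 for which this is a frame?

K

Reflexive (axiom T): no — a is not related to itself.
Symmetric (axiom B): no — a R b but not b R a.
Euclidean (axiom 5): no — a R b and a R c, but not b R c.
So F validates K; T would additionally require R to be reflexive. The strongest is K.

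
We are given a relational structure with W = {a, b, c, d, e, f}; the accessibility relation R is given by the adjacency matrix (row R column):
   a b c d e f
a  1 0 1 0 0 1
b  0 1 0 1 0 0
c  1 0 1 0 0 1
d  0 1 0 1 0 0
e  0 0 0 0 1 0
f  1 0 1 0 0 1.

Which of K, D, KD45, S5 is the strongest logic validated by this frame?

S5

Serial (axiom D): yes — every world has a successor (e.g. a R a).
Euclidean (axiom 5): yes — any two successors of a common world are R-related.
Transitive (axiom 4): yes — every two-step R-path is closed by a direct edge.
Reflexive (axiom T): yes — every world is R-related to itself.
So F validates K, D, KD45, S5. The strongest is S5.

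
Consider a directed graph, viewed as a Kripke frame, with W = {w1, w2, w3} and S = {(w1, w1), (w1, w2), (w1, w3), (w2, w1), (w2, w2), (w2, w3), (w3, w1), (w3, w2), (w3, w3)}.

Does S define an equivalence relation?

Reflexive: yes — every world is S-related to itself.
Symmetric: yes — every pair in S has its reverse in S.
Transitive: yes — every two-step S-path is closed by a direct edge.
So S is an equivalence relation.

Yes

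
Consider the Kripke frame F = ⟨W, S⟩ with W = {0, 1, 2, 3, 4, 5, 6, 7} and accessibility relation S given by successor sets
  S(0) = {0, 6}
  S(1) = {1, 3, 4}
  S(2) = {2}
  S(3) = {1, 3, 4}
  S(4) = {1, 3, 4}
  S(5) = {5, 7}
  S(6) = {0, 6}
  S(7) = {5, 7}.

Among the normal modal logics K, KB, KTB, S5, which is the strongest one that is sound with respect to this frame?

S5

Symmetric (axiom B): yes — every pair in S has its reverse in S.
Reflexive (axiom T): yes — every world is S-related to itself.
Euclidean (axiom 5): yes — any two successors of a common world are S-related.
So F validates K, KB, KTB, S5. The strongest is S5.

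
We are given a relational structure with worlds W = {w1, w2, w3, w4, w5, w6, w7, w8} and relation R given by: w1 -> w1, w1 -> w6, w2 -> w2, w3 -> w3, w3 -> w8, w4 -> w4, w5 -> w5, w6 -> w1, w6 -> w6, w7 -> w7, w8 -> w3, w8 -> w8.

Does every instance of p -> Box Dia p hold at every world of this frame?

Yes

Axiom B corresponds to the accessibility relation being symmetric.
Symmetric: yes — every pair in R has its reverse in R.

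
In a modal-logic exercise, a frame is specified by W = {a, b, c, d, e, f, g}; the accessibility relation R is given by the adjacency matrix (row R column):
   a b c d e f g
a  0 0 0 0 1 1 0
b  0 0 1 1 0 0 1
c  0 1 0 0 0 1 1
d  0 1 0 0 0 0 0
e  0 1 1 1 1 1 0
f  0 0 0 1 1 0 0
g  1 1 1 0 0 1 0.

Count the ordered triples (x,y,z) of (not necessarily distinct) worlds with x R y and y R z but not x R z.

31

Enumerating: (a,e,b), (a,e,c), (a,e,d), (a,f,d), (b,c,b), (b,c,f), (b,d,b), (b,g,a), (b,g,b), (b,g,f), (c,b,c), (c,b,d), … and 19 more.
Total: 31.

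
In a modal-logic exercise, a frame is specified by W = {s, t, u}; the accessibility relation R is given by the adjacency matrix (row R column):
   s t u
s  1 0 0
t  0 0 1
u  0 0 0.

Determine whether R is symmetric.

Symmetric: no — t R u but not u R t.

No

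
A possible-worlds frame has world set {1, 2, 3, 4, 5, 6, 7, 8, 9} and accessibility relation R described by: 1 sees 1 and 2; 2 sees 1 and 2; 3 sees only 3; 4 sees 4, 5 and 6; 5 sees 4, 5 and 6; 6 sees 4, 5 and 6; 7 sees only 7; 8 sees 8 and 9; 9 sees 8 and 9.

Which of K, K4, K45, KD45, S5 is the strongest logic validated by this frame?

S5

Transitive (axiom 4): yes — every two-step R-path is closed by a direct edge.
Euclidean (axiom 5): yes — any two successors of a common world are R-related.
Serial (axiom D): yes — every world has a successor (e.g. 1 R 1).
Reflexive (axiom T): yes — every world is R-related to itself.
So F validates K, K4, K45, KD45, S5. The strongest is S5.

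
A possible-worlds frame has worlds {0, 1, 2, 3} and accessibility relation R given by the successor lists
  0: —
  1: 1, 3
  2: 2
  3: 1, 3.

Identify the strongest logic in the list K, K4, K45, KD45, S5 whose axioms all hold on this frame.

Transitive (axiom 4): yes — every two-step R-path is closed by a direct edge.
Euclidean (axiom 5): yes — any two successors of a common world are R-related.
Serial (axiom D): no — 0 has no R-successor.
Reflexive (axiom T): no — 0 is not related to itself.
So F validates K, K4, K45; KD45 would additionally require R to be serial. The strongest is K45.

K45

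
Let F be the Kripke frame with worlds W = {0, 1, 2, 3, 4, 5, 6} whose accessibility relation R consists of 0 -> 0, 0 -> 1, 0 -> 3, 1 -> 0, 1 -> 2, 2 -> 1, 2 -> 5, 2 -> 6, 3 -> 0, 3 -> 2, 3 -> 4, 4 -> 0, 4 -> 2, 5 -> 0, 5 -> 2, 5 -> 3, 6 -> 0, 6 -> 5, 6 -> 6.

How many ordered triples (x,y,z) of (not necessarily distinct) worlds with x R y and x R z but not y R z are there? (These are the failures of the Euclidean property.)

Enumerating: (0,1,1), (0,1,3), (0,3,1), (0,3,3), (1,0,2), (1,2,0), (1,2,2), (2,1,1), (2,1,5), (2,1,6), (2,5,1), (2,5,5), … and 20 more.
Total: 32.

32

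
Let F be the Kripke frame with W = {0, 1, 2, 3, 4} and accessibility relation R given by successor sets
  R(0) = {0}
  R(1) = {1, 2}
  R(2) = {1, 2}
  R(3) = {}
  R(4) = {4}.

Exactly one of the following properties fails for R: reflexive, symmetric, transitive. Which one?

Reflexive: no — 3 is not related to itself.
Symmetric: yes — every pair in R has its reverse in R.
Transitive: yes — every two-step R-path is closed by a direct edge.
Only reflexive fails.

reflexive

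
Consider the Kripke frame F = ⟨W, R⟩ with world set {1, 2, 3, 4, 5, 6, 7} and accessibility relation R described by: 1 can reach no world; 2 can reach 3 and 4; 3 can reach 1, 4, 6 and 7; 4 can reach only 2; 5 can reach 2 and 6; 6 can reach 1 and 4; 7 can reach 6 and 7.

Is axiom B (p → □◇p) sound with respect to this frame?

Axiom B corresponds to the accessibility relation being symmetric.
Symmetric: no — 2 R 3 but not 3 R 2.

No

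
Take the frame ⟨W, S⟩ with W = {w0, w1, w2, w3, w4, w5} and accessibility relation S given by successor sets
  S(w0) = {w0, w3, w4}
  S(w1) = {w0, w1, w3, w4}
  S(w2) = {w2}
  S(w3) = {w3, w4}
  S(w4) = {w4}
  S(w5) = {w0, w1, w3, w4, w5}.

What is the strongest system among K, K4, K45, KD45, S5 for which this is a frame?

K4

Transitive (axiom 4): yes — every two-step S-path is closed by a direct edge.
Euclidean (axiom 5): no — w0 S w4 and w0 S w3, but not w4 S w3.
Serial (axiom D): yes — every world has a successor (e.g. w0 S w0).
Reflexive (axiom T): yes — every world is S-related to itself.
So F validates K, K4; K45 would additionally require S to be Euclidean. The strongest is K4.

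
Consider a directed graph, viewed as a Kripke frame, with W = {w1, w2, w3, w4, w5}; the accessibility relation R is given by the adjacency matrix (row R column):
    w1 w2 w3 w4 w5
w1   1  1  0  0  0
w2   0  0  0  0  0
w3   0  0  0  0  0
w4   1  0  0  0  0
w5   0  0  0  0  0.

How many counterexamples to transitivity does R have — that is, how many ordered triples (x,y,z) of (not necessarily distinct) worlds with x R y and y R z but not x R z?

1

Enumerating: (w4,w1,w2).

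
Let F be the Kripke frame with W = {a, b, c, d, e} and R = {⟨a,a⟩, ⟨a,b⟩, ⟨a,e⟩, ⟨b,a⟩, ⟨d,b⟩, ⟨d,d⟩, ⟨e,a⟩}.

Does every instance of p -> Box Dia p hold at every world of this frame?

The schema B characterises exactly the symmetric frames.
Symmetric: no — d R b but not b R d.

No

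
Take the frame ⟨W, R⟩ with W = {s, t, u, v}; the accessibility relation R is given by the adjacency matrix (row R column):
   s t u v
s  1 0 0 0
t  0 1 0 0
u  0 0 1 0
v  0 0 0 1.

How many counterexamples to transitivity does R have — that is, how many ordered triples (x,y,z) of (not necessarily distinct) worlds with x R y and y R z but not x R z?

0

R is transitive; there are no such tuples.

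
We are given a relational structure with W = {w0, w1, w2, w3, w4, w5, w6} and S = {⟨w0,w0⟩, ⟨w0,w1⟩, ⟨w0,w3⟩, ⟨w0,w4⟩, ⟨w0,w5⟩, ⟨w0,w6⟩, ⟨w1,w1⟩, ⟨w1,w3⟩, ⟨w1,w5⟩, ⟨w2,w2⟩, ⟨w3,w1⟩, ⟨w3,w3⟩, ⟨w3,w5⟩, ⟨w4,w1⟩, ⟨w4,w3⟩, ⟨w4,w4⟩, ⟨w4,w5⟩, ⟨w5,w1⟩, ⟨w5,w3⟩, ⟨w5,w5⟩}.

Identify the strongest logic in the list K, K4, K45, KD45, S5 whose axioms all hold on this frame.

Transitive (axiom 4): yes — every two-step S-path is closed by a direct edge.
Euclidean (axiom 5): no — w0 S w1 and w0 S w4, but not w1 S w4.
Serial (axiom D): no — w6 has no S-successor.
Reflexive (axiom T): no — w6 is not related to itself.
So F validates K, K4; K45 would additionally require S to be Euclidean. The strongest is K4.

K4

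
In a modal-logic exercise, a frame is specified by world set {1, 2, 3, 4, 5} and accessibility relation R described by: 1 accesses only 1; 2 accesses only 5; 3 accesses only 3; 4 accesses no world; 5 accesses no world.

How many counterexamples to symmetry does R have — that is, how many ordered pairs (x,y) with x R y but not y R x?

1

Enumerating: (2,5).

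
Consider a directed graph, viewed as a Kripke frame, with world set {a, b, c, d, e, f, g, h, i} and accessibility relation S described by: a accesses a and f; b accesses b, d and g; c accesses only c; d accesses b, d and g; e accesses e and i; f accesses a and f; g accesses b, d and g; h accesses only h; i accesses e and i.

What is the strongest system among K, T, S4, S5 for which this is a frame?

S5

Reflexive (axiom T): yes — every world is S-related to itself.
Transitive (axiom 4): yes — every two-step S-path is closed by a direct edge.
Euclidean (axiom 5): yes — any two successors of a common world are S-related.
So F validates K, T, S4, S5. The strongest is S5.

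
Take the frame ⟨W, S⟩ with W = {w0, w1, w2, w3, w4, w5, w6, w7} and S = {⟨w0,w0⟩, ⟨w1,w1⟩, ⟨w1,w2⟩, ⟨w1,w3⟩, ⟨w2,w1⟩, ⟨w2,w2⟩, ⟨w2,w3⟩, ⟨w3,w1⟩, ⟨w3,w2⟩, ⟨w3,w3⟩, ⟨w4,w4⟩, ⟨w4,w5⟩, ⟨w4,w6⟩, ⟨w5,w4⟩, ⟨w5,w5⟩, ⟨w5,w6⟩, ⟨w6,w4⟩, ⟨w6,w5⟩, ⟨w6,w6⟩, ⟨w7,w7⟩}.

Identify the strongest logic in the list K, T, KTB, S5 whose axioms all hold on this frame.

S5

Reflexive (axiom T): yes — every world is S-related to itself.
Symmetric (axiom B): yes — every pair in S has its reverse in S.
Euclidean (axiom 5): yes — any two successors of a common world are S-related.
So F validates K, T, KTB, S5. The strongest is S5.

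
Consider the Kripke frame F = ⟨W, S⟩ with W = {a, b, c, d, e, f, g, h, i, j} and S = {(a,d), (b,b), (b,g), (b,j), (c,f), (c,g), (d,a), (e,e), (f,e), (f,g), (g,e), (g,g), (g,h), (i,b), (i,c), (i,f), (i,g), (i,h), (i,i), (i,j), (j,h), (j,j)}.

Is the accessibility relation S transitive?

No

Transitive: no — b S g and g S e, but not b S e.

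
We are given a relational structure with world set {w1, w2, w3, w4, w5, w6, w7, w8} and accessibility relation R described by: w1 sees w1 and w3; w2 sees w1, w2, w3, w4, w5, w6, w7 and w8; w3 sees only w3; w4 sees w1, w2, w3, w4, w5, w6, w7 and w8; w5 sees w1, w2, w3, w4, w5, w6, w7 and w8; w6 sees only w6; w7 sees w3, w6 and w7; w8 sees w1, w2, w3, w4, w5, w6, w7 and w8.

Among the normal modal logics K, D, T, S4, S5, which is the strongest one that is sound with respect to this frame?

S4

Serial (axiom D): yes — every world has a successor (e.g. w1 R w1).
Reflexive (axiom T): yes — every world is R-related to itself.
Transitive (axiom 4): yes — every two-step R-path is closed by a direct edge.
Euclidean (axiom 5): no — w2 R w1 and w2 R w4, but not w1 R w4.
So F validates K, D, T, S4; S5 would additionally require R to be Euclidean. The strongest is S4.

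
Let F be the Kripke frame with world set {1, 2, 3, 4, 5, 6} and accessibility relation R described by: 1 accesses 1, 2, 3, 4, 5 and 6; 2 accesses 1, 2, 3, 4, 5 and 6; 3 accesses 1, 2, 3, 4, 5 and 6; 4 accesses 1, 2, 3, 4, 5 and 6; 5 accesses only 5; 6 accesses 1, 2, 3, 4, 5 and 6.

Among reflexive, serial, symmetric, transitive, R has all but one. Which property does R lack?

Reflexive: yes — every world is R-related to itself.
Serial: yes — every world has a successor (e.g. 1 R 1).
Symmetric: no — 1 R 5 but not 5 R 1.
Transitive: yes — every two-step R-path is closed by a direct edge.
Only symmetric fails.

symmetric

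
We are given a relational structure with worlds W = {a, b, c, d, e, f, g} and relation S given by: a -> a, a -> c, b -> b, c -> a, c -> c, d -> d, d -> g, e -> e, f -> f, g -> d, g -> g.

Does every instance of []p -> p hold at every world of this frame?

Axiom T corresponds to the accessibility relation being reflexive.
Reflexive: yes — every world is S-related to itself.

Yes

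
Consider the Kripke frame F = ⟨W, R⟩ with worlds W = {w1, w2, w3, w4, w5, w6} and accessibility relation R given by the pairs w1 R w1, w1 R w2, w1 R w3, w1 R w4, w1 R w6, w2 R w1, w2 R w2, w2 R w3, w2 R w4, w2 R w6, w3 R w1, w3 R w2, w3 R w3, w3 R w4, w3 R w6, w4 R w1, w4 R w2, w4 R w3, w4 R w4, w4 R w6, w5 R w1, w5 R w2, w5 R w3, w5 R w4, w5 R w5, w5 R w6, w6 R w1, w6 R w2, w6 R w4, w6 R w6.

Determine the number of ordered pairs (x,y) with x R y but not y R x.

Enumerating: (w3,w6), (w5,w1), (w5,w2), (w5,w3), (w5,w4), (w5,w6).

6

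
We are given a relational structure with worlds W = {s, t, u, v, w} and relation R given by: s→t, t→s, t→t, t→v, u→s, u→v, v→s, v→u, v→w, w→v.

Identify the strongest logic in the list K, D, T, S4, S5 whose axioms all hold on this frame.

D

Serial (axiom D): yes — every world has a successor (e.g. s R t).
Reflexive (axiom T): no — s is not related to itself.
Transitive (axiom 4): no — s R t and t R v, but not s R v.
Euclidean (axiom 5): no — t R s and t R v, but not s R v.
So F validates K, D; T would additionally require R to be reflexive. The strongest is D.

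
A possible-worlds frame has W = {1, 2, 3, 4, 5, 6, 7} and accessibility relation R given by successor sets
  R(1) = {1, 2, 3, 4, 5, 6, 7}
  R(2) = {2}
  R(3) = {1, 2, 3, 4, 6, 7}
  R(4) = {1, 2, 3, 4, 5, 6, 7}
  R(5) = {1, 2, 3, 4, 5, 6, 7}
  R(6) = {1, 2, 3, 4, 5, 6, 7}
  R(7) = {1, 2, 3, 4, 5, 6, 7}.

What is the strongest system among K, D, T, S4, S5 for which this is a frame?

Serial (axiom D): yes — every world has a successor (e.g. 1 R 1).
Reflexive (axiom T): yes — every world is R-related to itself.
Transitive (axiom 4): no — 3 R 1 and 1 R 5, but not 3 R 5.
Euclidean (axiom 5): no — 1 R 2 and 1 R 3, but not 2 R 3.
So F validates K, D, T; S4 would additionally require R to be transitive. The strongest is T.

T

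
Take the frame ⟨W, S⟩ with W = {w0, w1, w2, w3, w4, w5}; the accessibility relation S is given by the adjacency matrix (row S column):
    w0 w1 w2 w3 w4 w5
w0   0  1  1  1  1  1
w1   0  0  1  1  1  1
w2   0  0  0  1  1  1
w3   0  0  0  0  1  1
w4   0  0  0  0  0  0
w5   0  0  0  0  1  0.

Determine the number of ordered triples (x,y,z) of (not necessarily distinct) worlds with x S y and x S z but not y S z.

Enumerating: (w0,w1,w1), (w0,w2,w1), (w0,w2,w2), (w0,w3,w1), (w0,w3,w2), (w0,w3,w3), (w0,w4,w1), (w0,w4,w2), (w0,w4,w3), (w0,w4,w4), (w0,w4,w5), (w0,w5,w1), … and 23 more.
Total: 35.

35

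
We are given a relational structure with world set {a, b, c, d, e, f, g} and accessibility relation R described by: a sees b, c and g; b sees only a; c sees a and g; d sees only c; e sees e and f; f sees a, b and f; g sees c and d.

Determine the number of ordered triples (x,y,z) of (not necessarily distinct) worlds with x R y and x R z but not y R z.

20

Enumerating: (a,b,b), (a,b,c), (a,b,g), (a,c,b), (a,c,c), (a,g,b), (a,g,g), (b,a,a), (c,a,a), (c,g,a), (c,g,g), (d,c,c), … and 8 more.
Total: 20.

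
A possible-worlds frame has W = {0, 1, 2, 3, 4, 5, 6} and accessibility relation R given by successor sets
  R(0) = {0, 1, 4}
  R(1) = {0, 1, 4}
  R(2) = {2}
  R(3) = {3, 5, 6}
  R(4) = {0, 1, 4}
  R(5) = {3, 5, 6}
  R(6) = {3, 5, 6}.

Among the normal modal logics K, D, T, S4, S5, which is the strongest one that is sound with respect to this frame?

Serial (axiom D): yes — every world has a successor (e.g. 0 R 0).
Reflexive (axiom T): yes — every world is R-related to itself.
Transitive (axiom 4): yes — every two-step R-path is closed by a direct edge.
Euclidean (axiom 5): yes — any two successors of a common world are R-related.
So F validates K, D, T, S4, S5. The strongest is S5.

S5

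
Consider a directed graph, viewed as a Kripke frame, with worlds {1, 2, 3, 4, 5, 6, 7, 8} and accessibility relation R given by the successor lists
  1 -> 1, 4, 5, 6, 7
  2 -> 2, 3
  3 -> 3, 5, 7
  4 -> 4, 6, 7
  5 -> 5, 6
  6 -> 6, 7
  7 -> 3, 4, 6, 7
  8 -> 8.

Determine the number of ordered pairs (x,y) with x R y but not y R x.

Enumerating: (1,4), (1,5), (1,6), (1,7), (2,3), (3,5), (4,6), (5,6).

8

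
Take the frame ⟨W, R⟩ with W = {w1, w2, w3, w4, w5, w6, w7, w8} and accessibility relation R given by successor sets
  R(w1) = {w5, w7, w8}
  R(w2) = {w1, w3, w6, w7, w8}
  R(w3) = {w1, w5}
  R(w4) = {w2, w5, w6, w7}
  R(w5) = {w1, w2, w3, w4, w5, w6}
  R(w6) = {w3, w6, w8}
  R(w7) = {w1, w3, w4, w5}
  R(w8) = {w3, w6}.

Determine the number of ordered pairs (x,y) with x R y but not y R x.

Enumerating: (w1,w8), (w2,w1), (w2,w3), (w2,w6), (w2,w7), (w2,w8), (w3,w1), (w4,w2), (w4,w6), (w5,w2), (w5,w6), (w6,w3), (w7,w3), (w7,w5), (w8,w3).

15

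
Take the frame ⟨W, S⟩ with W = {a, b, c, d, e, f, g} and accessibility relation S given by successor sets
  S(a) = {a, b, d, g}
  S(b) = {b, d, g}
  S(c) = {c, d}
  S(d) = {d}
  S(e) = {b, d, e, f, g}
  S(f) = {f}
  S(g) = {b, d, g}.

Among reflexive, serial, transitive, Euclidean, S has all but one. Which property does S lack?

Euclidean

Reflexive: yes — every world is S-related to itself.
Serial: yes — every world has a successor (e.g. a S a).
Transitive: yes — every two-step S-path is closed by a direct edge.
Euclidean: no — a S d and a S b, but not d S b.
Only Euclidean fails.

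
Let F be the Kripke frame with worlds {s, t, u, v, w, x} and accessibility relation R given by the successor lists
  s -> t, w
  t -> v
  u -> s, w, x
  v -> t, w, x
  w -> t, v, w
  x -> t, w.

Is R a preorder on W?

No

Reflexive: no — s is not related to itself.
Transitive: no — s R t and t R v, but not s R v.
So R is not a preorder.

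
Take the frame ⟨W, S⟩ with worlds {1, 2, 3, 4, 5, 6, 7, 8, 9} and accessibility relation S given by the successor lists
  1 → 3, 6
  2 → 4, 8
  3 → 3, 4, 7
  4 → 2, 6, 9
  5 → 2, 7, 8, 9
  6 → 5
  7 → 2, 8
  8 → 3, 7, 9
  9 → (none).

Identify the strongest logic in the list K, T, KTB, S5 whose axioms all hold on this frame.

Reflexive (axiom T): no — 1 is not related to itself.
Symmetric (axiom B): no — 1 S 3 but not 3 S 1.
Euclidean (axiom 5): no — 1 S 3 and 1 S 6, but not 3 S 6.
So F validates K; T would additionally require S to be reflexive. The strongest is K.

K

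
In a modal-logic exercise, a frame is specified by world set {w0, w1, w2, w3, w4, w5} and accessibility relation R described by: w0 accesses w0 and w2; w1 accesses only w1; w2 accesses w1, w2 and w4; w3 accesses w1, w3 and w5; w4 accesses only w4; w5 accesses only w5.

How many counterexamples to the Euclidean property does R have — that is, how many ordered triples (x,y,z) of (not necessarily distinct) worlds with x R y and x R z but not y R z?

Enumerating: (w0,w2,w0), (w2,w1,w2), (w2,w1,w4), (w2,w4,w1), (w2,w4,w2), (w3,w1,w3), (w3,w1,w5), (w3,w5,w1), (w3,w5,w3).

9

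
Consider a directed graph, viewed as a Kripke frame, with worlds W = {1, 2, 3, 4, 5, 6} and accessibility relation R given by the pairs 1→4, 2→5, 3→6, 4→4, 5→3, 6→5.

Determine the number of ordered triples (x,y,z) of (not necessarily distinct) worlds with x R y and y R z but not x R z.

4

Enumerating: (2,5,3), (3,6,5), (5,3,6), (6,5,3).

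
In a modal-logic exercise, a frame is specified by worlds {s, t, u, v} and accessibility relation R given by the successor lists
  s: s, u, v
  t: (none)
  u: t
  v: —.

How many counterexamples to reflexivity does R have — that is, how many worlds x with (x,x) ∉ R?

3

Enumerating: t, u, v.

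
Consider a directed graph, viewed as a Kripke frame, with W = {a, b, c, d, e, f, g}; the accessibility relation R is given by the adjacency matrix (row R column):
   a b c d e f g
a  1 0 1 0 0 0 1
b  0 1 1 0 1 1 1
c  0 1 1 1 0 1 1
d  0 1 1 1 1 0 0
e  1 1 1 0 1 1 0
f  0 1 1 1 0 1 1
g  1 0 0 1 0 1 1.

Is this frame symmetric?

No

Symmetric: no — a R c but not c R a.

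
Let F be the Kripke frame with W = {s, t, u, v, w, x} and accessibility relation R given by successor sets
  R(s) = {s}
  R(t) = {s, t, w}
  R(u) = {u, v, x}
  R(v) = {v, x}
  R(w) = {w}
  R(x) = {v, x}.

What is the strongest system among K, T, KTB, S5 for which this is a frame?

T

Reflexive (axiom T): yes — every world is R-related to itself.
Symmetric (axiom B): no — t R s but not s R t.
Euclidean (axiom 5): no — t R s and t R w, but not s R w.
So F validates K, T; KTB would additionally require R to be symmetric. The strongest is T.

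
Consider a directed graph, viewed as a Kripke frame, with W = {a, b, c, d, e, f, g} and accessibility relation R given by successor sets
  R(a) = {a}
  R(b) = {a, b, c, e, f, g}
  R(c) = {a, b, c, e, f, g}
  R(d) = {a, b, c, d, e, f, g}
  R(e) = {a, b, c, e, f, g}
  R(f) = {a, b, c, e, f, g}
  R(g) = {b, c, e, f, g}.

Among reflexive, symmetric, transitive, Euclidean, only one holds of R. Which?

Reflexive: yes — every world is R-related to itself.
Symmetric: no — b R a but not a R b.
Transitive: no — g R b and b R a, but not g R a.
Euclidean: no — b R a and b R c, but not a R c.
Only reflexive holds.

reflexive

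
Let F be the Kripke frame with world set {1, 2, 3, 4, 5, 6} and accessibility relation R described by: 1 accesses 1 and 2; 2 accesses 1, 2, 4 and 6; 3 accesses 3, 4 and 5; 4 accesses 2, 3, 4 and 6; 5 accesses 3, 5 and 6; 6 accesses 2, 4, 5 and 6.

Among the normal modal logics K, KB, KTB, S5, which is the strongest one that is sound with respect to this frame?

KTB

Symmetric (axiom B): yes — every pair in R has its reverse in R.
Reflexive (axiom T): yes — every world is R-related to itself.
Euclidean (axiom 5): no — 2 R 1 and 2 R 4, but not 1 R 4.
So F validates K, KB, KTB; S5 would additionally require R to be Euclidean. The strongest is KTB.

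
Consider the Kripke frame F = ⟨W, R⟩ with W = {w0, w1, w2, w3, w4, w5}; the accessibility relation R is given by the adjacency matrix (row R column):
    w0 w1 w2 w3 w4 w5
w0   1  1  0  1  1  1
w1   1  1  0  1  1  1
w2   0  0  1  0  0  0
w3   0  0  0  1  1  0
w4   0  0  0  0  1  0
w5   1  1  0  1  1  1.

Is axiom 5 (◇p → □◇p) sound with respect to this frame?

The schema 5 characterises exactly the Euclidean frames.
Euclidean: no — w0 R w3 and w0 R w1, but not w3 R w1.

No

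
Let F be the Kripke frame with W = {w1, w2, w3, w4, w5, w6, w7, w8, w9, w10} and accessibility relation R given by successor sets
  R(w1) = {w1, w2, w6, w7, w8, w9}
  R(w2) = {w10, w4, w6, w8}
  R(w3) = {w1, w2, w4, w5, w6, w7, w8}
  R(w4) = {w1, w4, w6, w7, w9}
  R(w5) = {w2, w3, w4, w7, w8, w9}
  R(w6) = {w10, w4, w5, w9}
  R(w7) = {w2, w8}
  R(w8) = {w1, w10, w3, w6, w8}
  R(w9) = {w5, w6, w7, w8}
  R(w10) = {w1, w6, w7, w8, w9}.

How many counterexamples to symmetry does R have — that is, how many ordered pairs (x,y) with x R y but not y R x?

Enumerating: (w1,w2), (w1,w6), (w1,w7), (w1,w9), (w10,w1), (w10,w7), (w10,w9), (w2,w10), (w2,w4), (w2,w6), (w2,w8), (w3,w1), … and 17 more.
Total: 29.

29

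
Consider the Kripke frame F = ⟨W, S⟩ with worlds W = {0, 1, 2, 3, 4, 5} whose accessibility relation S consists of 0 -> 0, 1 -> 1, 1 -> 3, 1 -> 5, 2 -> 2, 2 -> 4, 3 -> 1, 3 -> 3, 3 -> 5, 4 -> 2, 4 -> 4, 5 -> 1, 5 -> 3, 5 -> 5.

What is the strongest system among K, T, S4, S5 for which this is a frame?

Reflexive (axiom T): yes — every world is S-related to itself.
Transitive (axiom 4): yes — every two-step S-path is closed by a direct edge.
Euclidean (axiom 5): yes — any two successors of a common world are S-related.
So F validates K, T, S4, S5. The strongest is S5.

S5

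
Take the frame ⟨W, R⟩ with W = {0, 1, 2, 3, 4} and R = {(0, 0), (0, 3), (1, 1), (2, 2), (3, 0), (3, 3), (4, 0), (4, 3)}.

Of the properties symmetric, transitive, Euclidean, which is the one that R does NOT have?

symmetric

Symmetric: no — 4 R 0 but not 0 R 4.
Transitive: yes — every two-step R-path is closed by a direct edge.
Euclidean: yes — any two successors of a common world are R-related.
Only symmetric fails.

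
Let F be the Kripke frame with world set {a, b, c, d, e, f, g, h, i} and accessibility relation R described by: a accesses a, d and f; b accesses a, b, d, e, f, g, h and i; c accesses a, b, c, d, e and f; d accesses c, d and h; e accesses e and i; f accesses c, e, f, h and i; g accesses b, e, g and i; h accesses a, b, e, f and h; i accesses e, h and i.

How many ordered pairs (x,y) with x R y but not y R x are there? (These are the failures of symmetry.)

Enumerating: (a,d), (a,f), (b,a), (b,d), (b,e), (b,f), (b,i), (c,a), (c,b), (c,e), (d,h), (f,e), (f,i), (g,e), (g,i), (h,a), (h,e), (i,h).

18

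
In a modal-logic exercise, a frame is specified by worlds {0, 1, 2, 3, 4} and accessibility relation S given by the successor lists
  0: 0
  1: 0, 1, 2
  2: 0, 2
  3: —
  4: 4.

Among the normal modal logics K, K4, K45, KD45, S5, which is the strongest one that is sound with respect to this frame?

K4

Transitive (axiom 4): yes — every two-step S-path is closed by a direct edge.
Euclidean (axiom 5): no — 1 S 0 and 1 S 2, but not 0 S 2.
Serial (axiom D): no — 3 has no S-successor.
Reflexive (axiom T): no — 3 is not related to itself.
So F validates K, K4; K45 would additionally require S to be Euclidean. The strongest is K4.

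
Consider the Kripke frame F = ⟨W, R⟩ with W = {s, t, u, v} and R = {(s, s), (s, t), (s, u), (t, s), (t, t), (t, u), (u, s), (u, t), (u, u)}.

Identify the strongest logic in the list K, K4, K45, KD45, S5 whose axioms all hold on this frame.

Transitive (axiom 4): yes — every two-step R-path is closed by a direct edge.
Euclidean (axiom 5): yes — any two successors of a common world are R-related.
Serial (axiom D): no — v has no R-successor.
Reflexive (axiom T): no — v is not related to itself.
So F validates K, K4, K45; KD45 would additionally require R to be serial. The strongest is K45.

K45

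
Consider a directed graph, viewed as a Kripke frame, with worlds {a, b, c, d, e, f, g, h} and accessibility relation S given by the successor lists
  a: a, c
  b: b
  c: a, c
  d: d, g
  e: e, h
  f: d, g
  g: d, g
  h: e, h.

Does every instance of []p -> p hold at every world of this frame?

No

By correspondence theory, T is valid on a frame iff S is reflexive.
Reflexive: no — f is not related to itself.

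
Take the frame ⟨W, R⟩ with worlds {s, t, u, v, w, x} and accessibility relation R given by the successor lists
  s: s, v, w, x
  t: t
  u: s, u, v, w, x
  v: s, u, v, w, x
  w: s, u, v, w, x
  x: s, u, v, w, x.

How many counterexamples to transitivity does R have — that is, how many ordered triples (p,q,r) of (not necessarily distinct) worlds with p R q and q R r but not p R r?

3

Enumerating: (s,v,u), (s,w,u), (s,x,u).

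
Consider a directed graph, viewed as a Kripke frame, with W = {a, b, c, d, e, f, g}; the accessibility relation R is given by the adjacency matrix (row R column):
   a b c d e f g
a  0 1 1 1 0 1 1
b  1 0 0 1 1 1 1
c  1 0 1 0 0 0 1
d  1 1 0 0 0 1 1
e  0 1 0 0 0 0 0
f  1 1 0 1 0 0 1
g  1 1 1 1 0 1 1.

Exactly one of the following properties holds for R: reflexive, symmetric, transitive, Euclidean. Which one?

Reflexive: no — a is not related to itself.
Symmetric: yes — every pair in R has its reverse in R.
Transitive: no — a R b and b R e, but not a R e.
Euclidean: no — a R b and a R c, but not b R c.
Only symmetric holds.

symmetric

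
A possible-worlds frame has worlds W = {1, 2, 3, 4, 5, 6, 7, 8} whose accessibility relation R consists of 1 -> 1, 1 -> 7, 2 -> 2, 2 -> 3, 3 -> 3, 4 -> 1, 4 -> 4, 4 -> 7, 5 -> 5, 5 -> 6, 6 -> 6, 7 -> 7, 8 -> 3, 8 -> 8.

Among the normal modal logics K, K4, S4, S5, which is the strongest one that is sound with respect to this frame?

S4

Transitive (axiom 4): yes — every two-step R-path is closed by a direct edge.
Reflexive (axiom T): yes — every world is R-related to itself.
Euclidean (axiom 5): no — 4 R 7 and 4 R 1, but not 7 R 1.
So F validates K, K4, S4; S5 would additionally require R to be Euclidean. The strongest is S4.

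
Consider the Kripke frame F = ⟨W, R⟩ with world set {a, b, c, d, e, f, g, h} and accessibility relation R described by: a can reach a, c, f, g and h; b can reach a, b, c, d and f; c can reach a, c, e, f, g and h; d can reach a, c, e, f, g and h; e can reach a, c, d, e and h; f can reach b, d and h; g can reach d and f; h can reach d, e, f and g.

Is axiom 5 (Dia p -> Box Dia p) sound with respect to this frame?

No

By correspondence theory, 5 is valid on a frame iff R is Euclidean.
Euclidean: no — a R f and a R c, but not f R c.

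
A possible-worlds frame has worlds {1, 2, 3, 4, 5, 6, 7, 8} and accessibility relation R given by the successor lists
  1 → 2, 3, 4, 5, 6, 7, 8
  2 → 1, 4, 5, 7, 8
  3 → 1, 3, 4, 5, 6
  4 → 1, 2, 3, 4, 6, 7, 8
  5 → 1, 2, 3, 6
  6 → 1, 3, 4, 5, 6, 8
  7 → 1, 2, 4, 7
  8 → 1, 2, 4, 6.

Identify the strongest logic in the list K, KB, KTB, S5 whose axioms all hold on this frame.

Symmetric (axiom B): yes — every pair in R has its reverse in R.
Reflexive (axiom T): no — 1 is not related to itself.
Euclidean (axiom 5): no — 1 R 2 and 1 R 3, but not 2 R 3.
So F validates K, KB; KTB would additionally require R to be reflexive. The strongest is KB.

KB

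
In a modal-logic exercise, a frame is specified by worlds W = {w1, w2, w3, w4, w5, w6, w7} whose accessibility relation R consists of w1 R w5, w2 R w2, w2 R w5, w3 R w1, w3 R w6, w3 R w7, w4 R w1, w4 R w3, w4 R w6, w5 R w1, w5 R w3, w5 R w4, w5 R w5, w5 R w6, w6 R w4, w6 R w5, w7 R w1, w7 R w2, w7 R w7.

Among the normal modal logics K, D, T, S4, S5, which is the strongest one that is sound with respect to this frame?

Serial (axiom D): yes — every world has a successor (e.g. w1 R w5).
Reflexive (axiom T): no — w1 is not related to itself.
Transitive (axiom 4): no — w1 R w5 and w5 R w3, but not w1 R w3.
Euclidean (axiom 5): no — w3 R w1 and w3 R w6, but not w1 R w6.
So F validates K, D; T would additionally require R to be reflexive. The strongest is D.

D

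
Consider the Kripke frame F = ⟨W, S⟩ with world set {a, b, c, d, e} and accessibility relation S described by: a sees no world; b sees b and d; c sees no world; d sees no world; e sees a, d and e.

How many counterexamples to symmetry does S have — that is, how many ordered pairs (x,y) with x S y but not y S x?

3

Enumerating: (b,d), (e,a), (e,d).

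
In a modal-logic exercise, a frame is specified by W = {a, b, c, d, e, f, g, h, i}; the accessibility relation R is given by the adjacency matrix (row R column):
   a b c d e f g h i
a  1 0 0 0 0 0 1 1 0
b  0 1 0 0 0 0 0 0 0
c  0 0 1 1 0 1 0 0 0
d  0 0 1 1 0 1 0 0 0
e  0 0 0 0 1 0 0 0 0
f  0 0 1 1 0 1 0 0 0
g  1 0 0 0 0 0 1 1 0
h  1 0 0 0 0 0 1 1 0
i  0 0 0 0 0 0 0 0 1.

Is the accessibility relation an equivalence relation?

Reflexive: yes — every world is R-related to itself.
Symmetric: yes — every pair in R has its reverse in R.
Transitive: yes — every two-step R-path is closed by a direct edge.
So R is an equivalence relation.

Yes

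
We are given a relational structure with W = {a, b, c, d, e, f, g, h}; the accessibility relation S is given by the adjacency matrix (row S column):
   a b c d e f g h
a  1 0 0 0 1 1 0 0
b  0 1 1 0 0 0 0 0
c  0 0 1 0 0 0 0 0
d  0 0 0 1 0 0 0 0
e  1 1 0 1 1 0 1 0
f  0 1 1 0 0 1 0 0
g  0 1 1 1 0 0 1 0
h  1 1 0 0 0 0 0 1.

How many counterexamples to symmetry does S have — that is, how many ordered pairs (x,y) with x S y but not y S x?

Enumerating: (a,f), (b,c), (e,b), (e,d), (e,g), (f,b), (f,c), (g,b), (g,c), (g,d), (h,a), (h,b).

12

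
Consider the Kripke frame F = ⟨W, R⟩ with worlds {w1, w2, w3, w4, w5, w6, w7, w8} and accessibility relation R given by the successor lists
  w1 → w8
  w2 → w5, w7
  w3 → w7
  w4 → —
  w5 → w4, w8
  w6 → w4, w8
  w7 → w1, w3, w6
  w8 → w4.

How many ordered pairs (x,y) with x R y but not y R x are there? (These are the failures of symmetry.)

Enumerating: (w1,w8), (w2,w5), (w2,w7), (w5,w4), (w5,w8), (w6,w4), (w6,w8), (w7,w1), (w7,w6), (w8,w4).

10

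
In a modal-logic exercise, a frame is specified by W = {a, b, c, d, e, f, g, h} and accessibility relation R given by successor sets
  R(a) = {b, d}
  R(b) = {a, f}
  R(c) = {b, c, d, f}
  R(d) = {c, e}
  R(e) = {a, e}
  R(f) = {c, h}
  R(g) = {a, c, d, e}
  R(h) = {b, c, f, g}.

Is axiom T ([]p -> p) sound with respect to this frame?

Axiom T corresponds to the accessibility relation being reflexive.
Reflexive: no — a is not related to itself.

No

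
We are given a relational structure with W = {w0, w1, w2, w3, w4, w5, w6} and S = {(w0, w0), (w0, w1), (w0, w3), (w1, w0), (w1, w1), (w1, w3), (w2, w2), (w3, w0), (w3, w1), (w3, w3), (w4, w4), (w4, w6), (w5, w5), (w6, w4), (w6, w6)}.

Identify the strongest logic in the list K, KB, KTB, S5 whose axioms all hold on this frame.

Symmetric (axiom B): yes — every pair in S has its reverse in S.
Reflexive (axiom T): yes — every world is S-related to itself.
Euclidean (axiom 5): yes — any two successors of a common world are S-related.
So F validates K, KB, KTB, S5. The strongest is S5.

S5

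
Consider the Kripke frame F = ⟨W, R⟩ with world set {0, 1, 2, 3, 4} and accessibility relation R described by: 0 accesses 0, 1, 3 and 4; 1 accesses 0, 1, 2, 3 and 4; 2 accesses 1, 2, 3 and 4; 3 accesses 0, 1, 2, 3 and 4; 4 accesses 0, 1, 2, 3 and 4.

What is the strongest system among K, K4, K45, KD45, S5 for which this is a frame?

K

Transitive (axiom 4): no — 0 R 1 and 1 R 2, but not 0 R 2.
Euclidean (axiom 5): no — 1 R 0 and 1 R 2, but not 0 R 2.
Serial (axiom D): yes — every world has a successor (e.g. 0 R 0).
Reflexive (axiom T): yes — every world is R-related to itself.
So F validates K; K4 would additionally require R to be transitive. The strongest is K.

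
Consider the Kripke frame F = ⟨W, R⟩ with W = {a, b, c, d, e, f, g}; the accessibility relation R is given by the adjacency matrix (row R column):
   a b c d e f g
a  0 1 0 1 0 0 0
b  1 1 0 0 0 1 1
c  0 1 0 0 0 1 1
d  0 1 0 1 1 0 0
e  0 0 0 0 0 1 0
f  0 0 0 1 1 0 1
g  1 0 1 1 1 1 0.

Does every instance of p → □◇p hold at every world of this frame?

No

Axiom B corresponds to the accessibility relation being symmetric.
Symmetric: no — a R d but not d R a.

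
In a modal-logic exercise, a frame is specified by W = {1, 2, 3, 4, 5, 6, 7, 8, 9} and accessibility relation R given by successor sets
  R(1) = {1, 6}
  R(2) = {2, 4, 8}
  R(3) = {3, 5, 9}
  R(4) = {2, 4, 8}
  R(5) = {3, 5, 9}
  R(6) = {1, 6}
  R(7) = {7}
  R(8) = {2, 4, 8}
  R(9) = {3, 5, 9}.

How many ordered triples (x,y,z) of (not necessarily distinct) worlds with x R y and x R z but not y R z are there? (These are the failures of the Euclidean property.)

R is Euclidean; there are no such tuples.

0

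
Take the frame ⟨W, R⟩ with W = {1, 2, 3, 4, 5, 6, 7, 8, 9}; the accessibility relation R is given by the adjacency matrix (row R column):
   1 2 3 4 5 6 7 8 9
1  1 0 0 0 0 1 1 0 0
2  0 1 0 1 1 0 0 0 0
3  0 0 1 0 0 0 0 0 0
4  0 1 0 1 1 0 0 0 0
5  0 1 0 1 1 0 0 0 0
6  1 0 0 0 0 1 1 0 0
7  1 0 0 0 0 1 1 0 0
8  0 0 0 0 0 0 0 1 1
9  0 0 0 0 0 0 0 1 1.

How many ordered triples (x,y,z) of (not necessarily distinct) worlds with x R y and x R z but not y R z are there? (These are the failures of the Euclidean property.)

R is Euclidean; there are no such tuples.

0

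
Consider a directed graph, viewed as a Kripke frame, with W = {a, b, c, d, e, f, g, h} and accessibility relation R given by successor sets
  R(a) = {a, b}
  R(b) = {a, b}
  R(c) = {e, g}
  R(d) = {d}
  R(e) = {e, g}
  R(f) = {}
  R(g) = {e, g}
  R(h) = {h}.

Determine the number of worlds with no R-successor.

Enumerating: f.

1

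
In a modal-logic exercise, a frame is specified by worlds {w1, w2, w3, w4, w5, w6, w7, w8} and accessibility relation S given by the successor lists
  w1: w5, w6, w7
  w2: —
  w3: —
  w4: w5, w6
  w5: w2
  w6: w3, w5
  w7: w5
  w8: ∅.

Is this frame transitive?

No

Transitive: no — w1 S w5 and w5 S w2, but not w1 S w2.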